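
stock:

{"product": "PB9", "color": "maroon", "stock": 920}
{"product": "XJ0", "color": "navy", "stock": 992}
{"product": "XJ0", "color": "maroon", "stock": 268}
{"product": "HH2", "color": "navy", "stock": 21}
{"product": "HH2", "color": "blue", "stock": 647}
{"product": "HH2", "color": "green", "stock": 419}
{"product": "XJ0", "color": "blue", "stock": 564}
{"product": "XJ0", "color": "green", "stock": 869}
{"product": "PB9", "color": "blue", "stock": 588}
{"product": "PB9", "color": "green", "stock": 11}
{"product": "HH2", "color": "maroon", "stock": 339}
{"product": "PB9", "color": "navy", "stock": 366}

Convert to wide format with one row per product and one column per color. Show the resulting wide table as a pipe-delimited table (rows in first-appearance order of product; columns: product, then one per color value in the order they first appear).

Columns: product plus the 4 distinct color values (maroon, navy, blue, green).
For example, row PB9 column maroon takes stock=920 from the long row (PB9, maroon).

| product | maroon | navy | blue | green |
| PB9 | 920 | 366 | 588 | 11 |
| XJ0 | 268 | 992 | 564 | 869 |
| HH2 | 339 | 21 | 647 | 419 |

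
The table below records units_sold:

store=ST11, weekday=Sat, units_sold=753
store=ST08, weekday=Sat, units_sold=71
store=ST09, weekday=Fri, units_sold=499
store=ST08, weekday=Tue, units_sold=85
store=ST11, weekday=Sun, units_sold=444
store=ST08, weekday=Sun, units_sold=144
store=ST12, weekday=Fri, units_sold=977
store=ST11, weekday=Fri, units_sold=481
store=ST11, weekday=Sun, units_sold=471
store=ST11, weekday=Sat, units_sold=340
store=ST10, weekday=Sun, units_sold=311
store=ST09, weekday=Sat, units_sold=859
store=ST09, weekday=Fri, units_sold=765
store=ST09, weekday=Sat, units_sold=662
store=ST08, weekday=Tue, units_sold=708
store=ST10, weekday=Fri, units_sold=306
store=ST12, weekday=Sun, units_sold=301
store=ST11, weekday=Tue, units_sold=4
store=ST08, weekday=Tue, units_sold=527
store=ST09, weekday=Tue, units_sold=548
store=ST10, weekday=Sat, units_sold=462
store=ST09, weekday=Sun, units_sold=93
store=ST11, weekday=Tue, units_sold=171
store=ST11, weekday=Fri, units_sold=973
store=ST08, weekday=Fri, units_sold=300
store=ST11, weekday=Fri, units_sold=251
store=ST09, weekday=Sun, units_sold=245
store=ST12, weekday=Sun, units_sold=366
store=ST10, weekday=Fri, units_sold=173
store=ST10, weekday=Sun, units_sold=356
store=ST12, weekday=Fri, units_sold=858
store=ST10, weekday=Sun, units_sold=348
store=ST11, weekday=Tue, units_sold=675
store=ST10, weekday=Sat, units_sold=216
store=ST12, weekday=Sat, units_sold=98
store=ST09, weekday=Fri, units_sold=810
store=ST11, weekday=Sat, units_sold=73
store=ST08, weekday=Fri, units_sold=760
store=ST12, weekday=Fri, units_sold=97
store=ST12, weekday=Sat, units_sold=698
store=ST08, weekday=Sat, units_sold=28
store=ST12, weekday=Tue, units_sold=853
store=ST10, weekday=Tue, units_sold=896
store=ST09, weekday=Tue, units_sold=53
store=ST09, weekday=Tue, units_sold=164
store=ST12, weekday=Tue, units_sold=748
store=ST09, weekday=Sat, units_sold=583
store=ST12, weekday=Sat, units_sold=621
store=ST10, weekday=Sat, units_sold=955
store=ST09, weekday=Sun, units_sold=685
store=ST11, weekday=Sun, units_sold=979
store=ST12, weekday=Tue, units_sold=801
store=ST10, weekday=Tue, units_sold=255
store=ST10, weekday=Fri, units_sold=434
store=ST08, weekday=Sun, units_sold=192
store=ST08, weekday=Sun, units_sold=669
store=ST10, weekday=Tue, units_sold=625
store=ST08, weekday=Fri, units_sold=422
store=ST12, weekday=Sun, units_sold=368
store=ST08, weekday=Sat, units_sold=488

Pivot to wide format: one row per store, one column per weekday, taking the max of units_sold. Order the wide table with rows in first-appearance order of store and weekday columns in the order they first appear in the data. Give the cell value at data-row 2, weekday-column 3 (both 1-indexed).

708

With rows in first-appearance order of store, row 2 is store=ST08. weekday columns in first-appearance order: Sat, Fri, Tue, Sun; column 3 is Tue.
Long rows with store=ST08, weekday=Tue: max(85, 708, 527) = 708.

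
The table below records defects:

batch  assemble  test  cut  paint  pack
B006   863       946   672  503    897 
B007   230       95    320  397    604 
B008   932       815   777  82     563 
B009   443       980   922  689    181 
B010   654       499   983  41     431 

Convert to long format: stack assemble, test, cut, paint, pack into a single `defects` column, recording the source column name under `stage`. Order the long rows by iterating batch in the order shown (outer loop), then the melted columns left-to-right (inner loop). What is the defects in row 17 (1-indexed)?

980

25 rows total (5 × 5). Row 17: index ⌊(17-1)/5⌋ = 3 into batch → B009; (17-1) mod 5 = 1 into the melted columns → test.
So row 17 is (B009, test, 980); defects = 980.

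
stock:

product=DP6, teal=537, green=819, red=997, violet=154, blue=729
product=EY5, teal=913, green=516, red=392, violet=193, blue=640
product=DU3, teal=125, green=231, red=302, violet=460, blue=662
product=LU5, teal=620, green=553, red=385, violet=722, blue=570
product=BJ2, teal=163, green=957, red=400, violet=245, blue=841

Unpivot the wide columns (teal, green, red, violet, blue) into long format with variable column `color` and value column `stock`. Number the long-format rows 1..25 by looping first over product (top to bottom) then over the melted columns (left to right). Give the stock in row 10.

640

25 rows total (5 × 5). Row 10: index ⌊(10-1)/5⌋ = 1 into product → EY5; (10-1) mod 5 = 4 into the melted columns → blue.
So row 10 is (EY5, blue, 640); stock = 640.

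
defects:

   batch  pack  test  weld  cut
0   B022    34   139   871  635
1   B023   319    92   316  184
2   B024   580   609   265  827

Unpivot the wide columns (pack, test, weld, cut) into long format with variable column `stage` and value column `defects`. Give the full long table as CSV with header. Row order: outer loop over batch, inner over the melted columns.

Each (batch, column) pair becomes one row: 3 × 4 = 12 rows.
For example, (B022, pack) → defects=34.

batch,stage,defects
B022,pack,34
B022,test,139
B022,weld,871
B022,cut,635
B023,pack,319
B023,test,92
B023,weld,316
B023,cut,184
B024,pack,580
B024,test,609
B024,weld,265
B024,cut,827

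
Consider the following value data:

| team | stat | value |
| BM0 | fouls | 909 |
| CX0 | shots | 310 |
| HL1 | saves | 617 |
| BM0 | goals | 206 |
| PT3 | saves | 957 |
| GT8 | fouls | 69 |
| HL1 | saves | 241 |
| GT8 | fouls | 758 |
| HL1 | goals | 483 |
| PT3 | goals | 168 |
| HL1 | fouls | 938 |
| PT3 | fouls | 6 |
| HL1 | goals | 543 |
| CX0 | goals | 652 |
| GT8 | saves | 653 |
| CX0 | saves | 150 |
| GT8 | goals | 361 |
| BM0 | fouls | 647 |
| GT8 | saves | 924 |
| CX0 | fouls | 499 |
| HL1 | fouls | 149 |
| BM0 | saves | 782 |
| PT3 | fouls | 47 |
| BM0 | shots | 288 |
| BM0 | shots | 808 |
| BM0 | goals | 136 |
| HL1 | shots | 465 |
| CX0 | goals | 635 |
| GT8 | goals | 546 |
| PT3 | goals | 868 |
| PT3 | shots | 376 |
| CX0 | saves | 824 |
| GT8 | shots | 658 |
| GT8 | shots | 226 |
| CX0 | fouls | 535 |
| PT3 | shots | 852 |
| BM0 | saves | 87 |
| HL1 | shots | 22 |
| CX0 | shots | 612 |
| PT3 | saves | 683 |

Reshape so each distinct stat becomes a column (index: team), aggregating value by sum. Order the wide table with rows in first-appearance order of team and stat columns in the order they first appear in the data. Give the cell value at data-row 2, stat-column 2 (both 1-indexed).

922

With rows in first-appearance order of team, row 2 is team=CX0. stat columns in first-appearance order: fouls, shots, saves, goals; column 2 is shots.
Long rows with team=CX0, stat=shots: 310 + 612 = 922.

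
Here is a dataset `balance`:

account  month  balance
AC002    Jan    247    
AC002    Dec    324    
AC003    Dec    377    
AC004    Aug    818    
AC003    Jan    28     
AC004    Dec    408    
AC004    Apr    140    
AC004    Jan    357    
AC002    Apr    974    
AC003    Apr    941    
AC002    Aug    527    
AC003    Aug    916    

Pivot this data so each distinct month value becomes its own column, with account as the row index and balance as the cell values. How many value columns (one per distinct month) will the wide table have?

4

4 distinct month values: Aug, Dec, Jan, Apr.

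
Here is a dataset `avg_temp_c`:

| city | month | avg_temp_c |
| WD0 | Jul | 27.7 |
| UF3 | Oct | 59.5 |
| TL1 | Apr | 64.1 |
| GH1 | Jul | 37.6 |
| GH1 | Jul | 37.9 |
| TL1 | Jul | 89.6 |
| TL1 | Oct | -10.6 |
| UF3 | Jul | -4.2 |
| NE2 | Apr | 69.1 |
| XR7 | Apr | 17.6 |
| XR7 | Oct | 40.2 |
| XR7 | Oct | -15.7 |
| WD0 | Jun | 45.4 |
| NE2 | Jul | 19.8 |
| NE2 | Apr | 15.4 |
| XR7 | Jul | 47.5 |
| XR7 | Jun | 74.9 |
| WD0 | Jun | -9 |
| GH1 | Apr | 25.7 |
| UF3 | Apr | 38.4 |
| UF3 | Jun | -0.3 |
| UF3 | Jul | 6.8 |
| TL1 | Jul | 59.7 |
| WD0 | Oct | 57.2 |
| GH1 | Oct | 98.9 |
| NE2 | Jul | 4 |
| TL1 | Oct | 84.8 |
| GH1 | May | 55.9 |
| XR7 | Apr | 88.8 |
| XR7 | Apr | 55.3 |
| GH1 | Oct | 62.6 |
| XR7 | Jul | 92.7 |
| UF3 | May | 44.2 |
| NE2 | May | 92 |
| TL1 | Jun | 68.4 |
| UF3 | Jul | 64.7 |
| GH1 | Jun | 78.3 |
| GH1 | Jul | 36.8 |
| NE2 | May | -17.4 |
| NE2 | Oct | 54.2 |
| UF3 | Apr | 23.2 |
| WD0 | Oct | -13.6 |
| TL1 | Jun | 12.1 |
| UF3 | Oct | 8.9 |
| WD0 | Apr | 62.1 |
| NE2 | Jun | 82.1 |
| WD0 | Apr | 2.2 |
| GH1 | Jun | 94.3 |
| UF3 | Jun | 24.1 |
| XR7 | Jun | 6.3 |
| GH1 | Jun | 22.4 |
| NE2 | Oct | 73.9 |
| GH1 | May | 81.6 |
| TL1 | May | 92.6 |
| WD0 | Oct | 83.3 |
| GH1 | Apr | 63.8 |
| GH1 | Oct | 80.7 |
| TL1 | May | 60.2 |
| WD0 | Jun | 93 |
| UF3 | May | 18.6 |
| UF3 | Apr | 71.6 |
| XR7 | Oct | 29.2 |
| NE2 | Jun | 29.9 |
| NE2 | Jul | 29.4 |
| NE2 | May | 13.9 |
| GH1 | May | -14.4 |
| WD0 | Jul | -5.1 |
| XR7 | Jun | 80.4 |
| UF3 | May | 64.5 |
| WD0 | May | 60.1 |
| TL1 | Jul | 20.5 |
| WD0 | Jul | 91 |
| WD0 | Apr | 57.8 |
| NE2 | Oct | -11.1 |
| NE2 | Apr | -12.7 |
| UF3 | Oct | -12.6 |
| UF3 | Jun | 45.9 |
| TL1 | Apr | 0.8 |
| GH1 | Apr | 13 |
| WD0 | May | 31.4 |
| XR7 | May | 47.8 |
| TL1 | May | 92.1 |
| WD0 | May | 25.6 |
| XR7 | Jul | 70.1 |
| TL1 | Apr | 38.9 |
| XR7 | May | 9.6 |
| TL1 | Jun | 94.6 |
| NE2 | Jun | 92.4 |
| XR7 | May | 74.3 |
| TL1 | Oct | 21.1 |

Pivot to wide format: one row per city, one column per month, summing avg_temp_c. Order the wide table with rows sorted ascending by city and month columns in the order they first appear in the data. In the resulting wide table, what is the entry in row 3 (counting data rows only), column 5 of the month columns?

With rows sorted ascending by city, row 3 is city=TL1. month columns in first-appearance order: Jul, Oct, Apr, Jun, May; column 5 is May.
Long rows with city=TL1, month=May: 92.6 + 60.2 + 92.1 = 244.9.

244.9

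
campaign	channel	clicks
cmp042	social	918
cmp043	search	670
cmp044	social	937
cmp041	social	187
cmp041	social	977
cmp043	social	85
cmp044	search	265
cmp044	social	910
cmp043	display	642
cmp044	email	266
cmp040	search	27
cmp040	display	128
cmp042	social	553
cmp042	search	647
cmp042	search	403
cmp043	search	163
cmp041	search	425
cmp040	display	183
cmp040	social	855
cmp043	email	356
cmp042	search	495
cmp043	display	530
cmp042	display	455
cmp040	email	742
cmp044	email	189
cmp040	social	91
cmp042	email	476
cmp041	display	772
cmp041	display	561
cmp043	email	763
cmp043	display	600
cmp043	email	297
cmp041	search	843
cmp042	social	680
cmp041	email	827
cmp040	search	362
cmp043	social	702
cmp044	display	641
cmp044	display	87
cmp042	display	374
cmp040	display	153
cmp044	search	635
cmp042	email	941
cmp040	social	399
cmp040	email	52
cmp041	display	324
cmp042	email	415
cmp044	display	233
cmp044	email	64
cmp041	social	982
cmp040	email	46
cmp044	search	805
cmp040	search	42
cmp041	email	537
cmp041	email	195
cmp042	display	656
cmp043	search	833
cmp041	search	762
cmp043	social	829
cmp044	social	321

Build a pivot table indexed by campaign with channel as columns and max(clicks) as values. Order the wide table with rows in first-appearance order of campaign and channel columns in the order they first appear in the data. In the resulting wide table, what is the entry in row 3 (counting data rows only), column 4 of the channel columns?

With rows in first-appearance order of campaign, row 3 is campaign=cmp044. channel columns in first-appearance order: social, search, display, email; column 4 is email.
Long rows with campaign=cmp044, channel=email: max(266, 189, 64) = 266.

266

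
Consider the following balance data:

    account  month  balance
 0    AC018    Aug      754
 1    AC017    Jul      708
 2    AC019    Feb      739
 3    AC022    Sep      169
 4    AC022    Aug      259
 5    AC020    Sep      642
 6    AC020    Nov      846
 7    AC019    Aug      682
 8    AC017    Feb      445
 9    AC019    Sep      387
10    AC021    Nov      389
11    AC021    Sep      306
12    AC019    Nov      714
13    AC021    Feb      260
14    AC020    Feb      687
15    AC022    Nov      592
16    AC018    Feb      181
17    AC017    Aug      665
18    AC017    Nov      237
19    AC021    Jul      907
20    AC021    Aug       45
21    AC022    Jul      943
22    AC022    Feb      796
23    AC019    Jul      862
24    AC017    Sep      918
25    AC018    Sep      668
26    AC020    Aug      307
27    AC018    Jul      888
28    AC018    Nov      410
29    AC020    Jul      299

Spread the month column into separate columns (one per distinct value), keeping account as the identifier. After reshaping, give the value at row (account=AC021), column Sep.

Wide layout: rows indexed by account, columns are the 5 distinct month values (Aug, Jul, Feb, Sep, Nov).
Cell (account=AC021, month=Sep) draws from the long row where account=AC021 and month=Sep, which has balance=306.

306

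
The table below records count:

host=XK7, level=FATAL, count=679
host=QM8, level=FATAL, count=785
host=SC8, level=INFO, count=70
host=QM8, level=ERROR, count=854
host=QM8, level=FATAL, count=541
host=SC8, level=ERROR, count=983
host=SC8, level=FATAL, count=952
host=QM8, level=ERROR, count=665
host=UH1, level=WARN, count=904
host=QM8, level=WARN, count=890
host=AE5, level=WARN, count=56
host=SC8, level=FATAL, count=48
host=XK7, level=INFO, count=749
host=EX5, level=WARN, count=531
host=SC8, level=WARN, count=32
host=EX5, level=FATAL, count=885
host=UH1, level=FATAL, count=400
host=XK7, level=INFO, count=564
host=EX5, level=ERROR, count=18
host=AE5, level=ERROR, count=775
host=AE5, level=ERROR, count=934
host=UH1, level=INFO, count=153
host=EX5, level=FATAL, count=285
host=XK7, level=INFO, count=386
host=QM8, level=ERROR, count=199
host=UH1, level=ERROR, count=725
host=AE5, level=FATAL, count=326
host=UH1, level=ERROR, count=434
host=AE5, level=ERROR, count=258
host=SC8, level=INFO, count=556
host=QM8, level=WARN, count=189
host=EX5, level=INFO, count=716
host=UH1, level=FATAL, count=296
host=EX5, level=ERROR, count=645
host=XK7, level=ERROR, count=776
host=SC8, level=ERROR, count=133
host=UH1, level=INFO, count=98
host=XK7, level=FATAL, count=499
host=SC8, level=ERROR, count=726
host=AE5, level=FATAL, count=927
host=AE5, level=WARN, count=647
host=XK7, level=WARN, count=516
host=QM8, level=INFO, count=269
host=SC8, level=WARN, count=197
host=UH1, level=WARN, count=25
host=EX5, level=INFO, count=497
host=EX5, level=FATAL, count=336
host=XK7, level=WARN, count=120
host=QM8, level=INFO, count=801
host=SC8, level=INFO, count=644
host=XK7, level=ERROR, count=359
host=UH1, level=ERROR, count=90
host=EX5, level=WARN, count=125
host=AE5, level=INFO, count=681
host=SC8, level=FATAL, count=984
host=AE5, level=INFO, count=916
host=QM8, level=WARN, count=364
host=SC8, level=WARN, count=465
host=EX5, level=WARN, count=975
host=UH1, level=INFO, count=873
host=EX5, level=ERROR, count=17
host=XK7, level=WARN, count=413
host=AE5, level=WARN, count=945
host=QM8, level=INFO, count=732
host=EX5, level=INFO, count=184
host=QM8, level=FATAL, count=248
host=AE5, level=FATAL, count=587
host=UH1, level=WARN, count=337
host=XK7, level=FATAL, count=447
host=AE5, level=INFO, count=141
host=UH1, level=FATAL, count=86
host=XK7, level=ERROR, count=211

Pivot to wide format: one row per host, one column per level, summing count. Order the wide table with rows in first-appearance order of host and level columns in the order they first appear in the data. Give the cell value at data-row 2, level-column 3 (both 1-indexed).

1718

With rows in first-appearance order of host, row 2 is host=QM8. level columns in first-appearance order: FATAL, INFO, ERROR, WARN; column 3 is ERROR.
Long rows with host=QM8, level=ERROR: 854 + 665 + 199 = 1718.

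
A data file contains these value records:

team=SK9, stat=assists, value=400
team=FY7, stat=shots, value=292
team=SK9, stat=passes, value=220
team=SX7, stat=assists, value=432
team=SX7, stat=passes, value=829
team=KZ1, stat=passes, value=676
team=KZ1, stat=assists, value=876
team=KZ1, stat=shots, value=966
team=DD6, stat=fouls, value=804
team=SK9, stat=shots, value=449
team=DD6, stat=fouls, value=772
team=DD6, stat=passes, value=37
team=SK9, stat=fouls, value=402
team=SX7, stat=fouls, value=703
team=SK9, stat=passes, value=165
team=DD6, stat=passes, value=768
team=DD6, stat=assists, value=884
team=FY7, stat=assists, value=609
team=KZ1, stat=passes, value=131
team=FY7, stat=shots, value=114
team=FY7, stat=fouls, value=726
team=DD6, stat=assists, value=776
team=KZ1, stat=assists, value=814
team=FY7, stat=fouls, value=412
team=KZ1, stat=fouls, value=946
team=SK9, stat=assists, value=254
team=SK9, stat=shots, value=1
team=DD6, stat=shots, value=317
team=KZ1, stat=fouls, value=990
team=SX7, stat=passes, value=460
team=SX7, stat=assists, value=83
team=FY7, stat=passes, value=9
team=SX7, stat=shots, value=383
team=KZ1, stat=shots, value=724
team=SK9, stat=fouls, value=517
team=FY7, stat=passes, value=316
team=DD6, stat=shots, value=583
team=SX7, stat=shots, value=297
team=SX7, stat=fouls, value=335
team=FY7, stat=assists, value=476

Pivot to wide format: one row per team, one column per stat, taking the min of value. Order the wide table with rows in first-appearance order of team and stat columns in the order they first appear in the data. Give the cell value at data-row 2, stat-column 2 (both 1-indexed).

With rows in first-appearance order of team, row 2 is team=FY7. stat columns in first-appearance order: assists, shots, passes, fouls; column 2 is shots.
Long rows with team=FY7, stat=shots: min(292, 114) = 114.

114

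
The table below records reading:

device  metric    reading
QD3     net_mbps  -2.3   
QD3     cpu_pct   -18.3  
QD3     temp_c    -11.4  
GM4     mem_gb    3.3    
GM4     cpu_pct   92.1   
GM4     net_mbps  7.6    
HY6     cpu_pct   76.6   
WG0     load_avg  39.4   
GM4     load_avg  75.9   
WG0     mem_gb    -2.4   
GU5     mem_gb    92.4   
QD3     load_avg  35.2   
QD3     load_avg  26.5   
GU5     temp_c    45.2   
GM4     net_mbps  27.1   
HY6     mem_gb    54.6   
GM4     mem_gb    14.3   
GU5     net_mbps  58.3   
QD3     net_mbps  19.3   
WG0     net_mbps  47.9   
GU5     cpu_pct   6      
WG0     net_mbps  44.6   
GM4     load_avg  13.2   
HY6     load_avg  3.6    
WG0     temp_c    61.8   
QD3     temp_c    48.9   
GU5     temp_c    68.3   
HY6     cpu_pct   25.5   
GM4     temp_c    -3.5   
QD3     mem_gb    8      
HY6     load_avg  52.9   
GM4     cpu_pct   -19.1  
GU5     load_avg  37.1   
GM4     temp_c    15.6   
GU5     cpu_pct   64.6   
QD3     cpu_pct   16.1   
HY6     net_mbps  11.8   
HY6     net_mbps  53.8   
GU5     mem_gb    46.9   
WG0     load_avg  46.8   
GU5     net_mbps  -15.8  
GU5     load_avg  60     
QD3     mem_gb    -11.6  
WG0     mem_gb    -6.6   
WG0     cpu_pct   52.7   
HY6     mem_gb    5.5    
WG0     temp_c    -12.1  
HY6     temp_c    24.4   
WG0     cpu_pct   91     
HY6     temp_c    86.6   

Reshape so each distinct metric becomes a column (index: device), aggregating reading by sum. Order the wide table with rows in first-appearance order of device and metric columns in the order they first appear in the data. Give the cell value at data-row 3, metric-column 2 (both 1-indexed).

With rows in first-appearance order of device, row 3 is device=HY6. metric columns in first-appearance order: net_mbps, cpu_pct, temp_c, mem_gb, load_avg; column 2 is cpu_pct.
Long rows with device=HY6, metric=cpu_pct: 76.6 + 25.5 = 102.1.

102.1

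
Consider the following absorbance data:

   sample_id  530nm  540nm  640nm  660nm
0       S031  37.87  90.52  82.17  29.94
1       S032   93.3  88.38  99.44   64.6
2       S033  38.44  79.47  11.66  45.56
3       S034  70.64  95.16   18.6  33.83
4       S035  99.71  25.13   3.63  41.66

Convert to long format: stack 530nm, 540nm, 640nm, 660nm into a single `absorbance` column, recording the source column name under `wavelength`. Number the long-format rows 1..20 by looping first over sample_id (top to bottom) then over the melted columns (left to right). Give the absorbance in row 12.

20 rows total (5 × 4). Row 12: index ⌊(12-1)/4⌋ = 2 into sample_id → S033; (12-1) mod 4 = 3 into the melted columns → 660nm.
So row 12 is (S033, 660nm, 45.56); absorbance = 45.56.

45.56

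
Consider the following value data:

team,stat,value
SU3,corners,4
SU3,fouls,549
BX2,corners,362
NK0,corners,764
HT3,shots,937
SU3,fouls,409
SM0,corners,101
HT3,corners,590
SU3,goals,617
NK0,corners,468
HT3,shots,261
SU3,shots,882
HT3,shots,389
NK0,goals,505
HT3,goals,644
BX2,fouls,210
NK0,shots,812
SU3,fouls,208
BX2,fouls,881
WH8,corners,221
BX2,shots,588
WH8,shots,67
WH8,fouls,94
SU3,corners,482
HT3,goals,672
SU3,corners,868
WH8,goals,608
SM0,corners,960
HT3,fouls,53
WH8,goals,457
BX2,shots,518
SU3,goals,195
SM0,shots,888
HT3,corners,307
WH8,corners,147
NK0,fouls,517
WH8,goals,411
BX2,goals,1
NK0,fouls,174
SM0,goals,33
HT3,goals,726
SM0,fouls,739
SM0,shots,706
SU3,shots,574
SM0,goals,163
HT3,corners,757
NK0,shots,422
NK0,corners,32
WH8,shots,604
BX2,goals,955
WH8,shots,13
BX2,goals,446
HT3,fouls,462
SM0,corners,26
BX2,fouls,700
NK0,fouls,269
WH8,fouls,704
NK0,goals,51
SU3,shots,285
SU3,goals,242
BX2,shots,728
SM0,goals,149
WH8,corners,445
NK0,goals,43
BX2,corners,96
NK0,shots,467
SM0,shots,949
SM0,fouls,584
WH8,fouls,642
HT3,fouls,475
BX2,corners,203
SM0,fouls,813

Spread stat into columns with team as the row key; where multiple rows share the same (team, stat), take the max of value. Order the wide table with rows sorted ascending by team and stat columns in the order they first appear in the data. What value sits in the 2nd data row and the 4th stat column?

726

With rows sorted ascending by team, row 2 is team=HT3. stat columns in first-appearance order: corners, fouls, shots, goals; column 4 is goals.
Long rows with team=HT3, stat=goals: max(644, 672, 726) = 726.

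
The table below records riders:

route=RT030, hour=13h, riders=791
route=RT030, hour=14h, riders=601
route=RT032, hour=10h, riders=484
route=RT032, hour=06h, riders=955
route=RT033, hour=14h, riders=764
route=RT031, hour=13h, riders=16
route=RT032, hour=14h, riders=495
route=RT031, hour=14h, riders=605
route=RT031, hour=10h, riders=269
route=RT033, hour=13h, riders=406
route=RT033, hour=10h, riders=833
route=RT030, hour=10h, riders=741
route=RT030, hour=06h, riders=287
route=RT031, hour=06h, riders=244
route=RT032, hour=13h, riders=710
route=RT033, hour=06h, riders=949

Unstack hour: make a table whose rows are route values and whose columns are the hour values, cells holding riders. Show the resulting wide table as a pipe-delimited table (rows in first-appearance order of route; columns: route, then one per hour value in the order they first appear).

| route | 13h | 14h | 10h | 06h |
| RT030 | 791 | 601 | 741 | 287 |
| RT032 | 710 | 495 | 484 | 955 |
| RT033 | 406 | 764 | 833 | 949 |
| RT031 | 16 | 605 | 269 | 244 |

Columns: route plus the 4 distinct hour values (13h, 14h, 10h, 06h).
For example, row RT030 column 13h takes riders=791 from the long row (RT030, 13h).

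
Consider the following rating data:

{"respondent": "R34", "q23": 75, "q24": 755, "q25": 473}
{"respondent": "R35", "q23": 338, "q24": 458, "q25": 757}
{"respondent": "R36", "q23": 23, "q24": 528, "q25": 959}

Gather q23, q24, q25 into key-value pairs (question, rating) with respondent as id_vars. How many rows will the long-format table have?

3 respondent values × 3 melted columns = 9 rows.

9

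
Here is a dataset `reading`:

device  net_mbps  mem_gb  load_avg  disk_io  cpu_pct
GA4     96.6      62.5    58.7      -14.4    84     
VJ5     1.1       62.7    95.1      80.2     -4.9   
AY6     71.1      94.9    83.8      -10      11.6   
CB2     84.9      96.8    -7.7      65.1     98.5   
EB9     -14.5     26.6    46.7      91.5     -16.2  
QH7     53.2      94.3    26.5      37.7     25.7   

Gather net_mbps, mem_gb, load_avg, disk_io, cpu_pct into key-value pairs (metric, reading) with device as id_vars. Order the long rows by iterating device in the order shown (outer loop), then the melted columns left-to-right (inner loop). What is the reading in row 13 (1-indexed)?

83.8

30 rows total (6 × 5). Row 13: index ⌊(13-1)/5⌋ = 2 into device → AY6; (13-1) mod 5 = 2 into the melted columns → load_avg.
So row 13 is (AY6, load_avg, 83.8); reading = 83.8.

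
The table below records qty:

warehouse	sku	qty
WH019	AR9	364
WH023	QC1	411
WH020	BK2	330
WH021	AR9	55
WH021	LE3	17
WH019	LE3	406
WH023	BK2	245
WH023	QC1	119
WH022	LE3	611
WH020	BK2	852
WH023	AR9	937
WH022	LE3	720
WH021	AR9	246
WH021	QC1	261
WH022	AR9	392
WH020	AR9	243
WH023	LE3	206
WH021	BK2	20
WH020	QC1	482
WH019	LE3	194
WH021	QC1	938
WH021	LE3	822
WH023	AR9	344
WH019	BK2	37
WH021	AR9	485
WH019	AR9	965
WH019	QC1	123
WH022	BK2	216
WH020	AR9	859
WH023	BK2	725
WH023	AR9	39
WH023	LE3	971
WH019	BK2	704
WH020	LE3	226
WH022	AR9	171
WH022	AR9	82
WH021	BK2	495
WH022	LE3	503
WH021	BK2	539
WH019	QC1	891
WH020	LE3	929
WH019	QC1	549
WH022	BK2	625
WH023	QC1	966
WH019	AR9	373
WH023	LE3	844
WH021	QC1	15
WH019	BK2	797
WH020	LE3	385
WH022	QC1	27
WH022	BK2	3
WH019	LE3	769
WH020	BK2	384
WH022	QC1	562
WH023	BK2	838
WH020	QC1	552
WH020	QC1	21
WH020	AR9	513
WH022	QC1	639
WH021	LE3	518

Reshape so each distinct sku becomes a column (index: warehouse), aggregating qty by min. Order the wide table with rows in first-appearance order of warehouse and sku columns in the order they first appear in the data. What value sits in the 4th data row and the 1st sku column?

55

With rows in first-appearance order of warehouse, row 4 is warehouse=WH021. sku columns in first-appearance order: AR9, QC1, BK2, LE3; column 1 is AR9.
Long rows with warehouse=WH021, sku=AR9: min(55, 246, 485) = 55.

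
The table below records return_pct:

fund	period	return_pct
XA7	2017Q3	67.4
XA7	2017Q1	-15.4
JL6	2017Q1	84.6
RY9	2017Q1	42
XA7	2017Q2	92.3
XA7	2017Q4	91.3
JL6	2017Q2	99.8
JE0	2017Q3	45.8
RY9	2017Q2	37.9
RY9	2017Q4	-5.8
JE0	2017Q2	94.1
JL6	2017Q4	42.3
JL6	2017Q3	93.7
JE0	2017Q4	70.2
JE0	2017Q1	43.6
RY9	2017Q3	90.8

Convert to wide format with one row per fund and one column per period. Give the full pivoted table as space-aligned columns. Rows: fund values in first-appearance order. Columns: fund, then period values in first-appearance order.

Columns: fund plus the 4 distinct period values (2017Q3, 2017Q1, 2017Q2, 2017Q4).
For example, row XA7 column 2017Q3 takes return_pct=67.4 from the long row (XA7, 2017Q3).

fund  2017Q3  2017Q1  2017Q2  2017Q4
XA7   67.4    -15.4   92.3    91.3  
JL6   93.7    84.6    99.8    42.3  
RY9   90.8    42      37.9    -5.8  
JE0   45.8    43.6    94.1    70.2  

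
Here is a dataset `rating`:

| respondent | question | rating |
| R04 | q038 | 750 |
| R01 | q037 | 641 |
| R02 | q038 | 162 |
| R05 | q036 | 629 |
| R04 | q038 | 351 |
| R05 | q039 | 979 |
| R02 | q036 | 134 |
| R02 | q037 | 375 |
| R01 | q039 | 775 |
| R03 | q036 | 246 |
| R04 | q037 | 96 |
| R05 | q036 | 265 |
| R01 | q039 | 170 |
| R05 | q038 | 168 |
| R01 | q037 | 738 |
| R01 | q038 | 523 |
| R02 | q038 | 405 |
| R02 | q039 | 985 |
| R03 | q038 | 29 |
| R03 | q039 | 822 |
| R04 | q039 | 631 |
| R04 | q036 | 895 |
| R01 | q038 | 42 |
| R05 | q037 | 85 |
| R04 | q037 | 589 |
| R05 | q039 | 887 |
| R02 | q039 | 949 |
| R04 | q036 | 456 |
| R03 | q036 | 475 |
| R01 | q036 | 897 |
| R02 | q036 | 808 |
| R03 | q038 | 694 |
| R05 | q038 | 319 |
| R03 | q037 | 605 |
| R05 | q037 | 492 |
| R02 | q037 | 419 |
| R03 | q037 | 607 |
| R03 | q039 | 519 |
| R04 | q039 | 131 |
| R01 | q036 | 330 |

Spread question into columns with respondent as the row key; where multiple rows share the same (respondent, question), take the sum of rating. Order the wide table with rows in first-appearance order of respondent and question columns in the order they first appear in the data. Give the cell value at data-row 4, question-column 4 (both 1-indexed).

1866

With rows in first-appearance order of respondent, row 4 is respondent=R05. question columns in first-appearance order: q038, q037, q036, q039; column 4 is q039.
Long rows with respondent=R05, question=q039: 979 + 887 = 1866.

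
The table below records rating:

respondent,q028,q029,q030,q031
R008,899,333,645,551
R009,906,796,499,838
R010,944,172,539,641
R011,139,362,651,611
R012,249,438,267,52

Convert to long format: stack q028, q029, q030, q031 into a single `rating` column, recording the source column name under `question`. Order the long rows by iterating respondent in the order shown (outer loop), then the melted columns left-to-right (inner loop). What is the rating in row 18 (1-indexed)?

20 rows total (5 × 4). Row 18: index ⌊(18-1)/4⌋ = 4 into respondent → R012; (18-1) mod 4 = 1 into the melted columns → q029.
So row 18 is (R012, q029, 438); rating = 438.

438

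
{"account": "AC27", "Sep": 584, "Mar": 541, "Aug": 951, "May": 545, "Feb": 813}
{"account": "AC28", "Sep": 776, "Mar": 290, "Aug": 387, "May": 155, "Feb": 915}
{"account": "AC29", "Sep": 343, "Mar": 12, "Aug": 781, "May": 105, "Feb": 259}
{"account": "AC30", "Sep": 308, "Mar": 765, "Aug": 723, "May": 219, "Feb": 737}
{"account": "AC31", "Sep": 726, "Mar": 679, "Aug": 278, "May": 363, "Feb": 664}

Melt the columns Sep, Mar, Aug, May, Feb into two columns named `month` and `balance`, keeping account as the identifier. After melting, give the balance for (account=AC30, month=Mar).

765

Unpivoting turns each (account, wide-column) pair into one long row.
The wide cell at row AC30, column Mar holds 765, so the long row (AC30, Mar) has balance=765.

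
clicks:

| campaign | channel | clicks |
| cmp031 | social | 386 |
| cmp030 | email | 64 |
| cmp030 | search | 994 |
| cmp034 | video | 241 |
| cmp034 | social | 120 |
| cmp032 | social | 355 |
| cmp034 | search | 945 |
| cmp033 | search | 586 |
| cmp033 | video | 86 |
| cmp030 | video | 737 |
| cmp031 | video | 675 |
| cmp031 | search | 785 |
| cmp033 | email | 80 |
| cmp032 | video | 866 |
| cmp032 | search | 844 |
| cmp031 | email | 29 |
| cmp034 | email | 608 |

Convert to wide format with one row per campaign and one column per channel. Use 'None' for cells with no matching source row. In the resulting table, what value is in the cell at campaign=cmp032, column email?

None

No long-format row has campaign=cmp032 and channel=email, so the cell is None.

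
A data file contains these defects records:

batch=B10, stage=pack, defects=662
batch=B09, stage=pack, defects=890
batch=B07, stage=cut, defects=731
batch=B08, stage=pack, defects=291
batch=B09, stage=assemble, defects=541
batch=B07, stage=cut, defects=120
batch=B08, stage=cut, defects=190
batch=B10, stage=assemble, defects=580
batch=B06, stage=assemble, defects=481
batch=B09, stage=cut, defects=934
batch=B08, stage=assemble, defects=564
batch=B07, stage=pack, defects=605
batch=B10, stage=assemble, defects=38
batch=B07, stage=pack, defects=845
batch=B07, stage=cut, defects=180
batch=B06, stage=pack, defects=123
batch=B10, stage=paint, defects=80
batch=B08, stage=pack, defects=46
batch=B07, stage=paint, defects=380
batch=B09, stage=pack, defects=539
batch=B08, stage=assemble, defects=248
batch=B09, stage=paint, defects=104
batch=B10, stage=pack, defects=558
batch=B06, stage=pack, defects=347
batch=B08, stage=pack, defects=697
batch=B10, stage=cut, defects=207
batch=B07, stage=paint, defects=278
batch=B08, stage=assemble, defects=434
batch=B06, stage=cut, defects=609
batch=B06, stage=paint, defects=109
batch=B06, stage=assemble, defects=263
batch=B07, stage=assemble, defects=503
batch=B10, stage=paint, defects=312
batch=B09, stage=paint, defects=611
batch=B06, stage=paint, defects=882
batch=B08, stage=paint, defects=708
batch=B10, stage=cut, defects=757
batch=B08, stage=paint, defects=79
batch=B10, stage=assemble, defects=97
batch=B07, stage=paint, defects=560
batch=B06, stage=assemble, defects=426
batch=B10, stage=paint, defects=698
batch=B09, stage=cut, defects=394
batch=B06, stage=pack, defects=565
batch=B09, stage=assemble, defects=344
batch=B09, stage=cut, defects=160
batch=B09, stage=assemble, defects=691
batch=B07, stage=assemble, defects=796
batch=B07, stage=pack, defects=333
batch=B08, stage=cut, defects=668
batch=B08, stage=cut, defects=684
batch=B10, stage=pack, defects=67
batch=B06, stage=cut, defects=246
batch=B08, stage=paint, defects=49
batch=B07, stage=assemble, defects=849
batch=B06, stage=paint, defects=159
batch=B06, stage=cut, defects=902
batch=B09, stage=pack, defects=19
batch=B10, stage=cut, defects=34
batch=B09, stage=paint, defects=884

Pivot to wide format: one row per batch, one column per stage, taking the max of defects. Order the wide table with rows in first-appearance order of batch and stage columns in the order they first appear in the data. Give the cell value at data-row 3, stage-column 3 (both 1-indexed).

With rows in first-appearance order of batch, row 3 is batch=B07. stage columns in first-appearance order: pack, cut, assemble, paint; column 3 is assemble.
Long rows with batch=B07, stage=assemble: max(503, 796, 849) = 849.

849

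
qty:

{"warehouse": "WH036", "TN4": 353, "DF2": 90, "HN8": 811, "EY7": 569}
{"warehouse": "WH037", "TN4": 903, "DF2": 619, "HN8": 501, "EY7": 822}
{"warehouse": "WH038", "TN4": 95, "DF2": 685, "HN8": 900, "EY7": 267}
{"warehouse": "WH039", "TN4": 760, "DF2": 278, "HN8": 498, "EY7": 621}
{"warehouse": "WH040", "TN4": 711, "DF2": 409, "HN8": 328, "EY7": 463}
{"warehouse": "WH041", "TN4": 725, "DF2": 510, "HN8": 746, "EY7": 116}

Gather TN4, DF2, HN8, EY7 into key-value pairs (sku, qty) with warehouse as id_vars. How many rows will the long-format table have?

6 warehouse values × 4 melted columns = 24 rows.

24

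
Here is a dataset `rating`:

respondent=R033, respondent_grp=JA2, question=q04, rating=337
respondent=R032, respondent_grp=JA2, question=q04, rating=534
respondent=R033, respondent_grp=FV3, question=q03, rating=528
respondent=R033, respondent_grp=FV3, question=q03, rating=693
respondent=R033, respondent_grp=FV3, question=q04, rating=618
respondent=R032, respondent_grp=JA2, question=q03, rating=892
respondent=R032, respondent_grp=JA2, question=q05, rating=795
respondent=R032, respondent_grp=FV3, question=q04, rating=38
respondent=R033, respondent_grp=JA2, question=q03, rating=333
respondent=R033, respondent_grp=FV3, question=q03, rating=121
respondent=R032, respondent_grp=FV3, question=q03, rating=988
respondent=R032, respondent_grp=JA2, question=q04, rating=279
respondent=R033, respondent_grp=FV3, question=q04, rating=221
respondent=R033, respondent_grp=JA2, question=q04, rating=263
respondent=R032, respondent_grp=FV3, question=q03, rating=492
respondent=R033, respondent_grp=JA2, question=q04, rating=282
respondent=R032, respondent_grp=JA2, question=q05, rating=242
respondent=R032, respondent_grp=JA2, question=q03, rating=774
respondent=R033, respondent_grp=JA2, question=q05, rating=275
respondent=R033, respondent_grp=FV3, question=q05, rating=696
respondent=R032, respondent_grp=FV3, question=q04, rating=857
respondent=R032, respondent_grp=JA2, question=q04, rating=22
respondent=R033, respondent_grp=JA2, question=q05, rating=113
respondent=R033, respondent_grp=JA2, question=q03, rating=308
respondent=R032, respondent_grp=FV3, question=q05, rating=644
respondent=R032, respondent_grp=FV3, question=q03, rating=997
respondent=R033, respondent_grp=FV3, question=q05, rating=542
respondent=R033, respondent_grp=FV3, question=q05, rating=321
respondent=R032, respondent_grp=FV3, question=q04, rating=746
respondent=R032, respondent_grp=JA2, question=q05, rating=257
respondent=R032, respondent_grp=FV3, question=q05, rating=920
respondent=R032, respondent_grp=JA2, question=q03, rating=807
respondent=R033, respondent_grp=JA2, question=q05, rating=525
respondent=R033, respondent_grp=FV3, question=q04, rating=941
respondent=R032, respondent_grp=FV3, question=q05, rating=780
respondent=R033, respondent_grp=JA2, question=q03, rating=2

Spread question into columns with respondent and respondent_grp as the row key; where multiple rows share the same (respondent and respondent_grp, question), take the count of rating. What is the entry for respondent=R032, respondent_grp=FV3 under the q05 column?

Rows with respondent=R032, respondent_grp=FV3 and question=q05: rating values are 644, 920, 780.
3 rows match — count = 3.

3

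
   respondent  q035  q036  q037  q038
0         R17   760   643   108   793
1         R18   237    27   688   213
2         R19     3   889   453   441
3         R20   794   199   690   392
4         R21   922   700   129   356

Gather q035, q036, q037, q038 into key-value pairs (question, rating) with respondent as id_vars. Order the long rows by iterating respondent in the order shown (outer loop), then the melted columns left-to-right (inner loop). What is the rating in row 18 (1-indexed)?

20 rows total (5 × 4). Row 18: index ⌊(18-1)/4⌋ = 4 into respondent → R21; (18-1) mod 4 = 1 into the melted columns → q036.
So row 18 is (R21, q036, 700); rating = 700.

700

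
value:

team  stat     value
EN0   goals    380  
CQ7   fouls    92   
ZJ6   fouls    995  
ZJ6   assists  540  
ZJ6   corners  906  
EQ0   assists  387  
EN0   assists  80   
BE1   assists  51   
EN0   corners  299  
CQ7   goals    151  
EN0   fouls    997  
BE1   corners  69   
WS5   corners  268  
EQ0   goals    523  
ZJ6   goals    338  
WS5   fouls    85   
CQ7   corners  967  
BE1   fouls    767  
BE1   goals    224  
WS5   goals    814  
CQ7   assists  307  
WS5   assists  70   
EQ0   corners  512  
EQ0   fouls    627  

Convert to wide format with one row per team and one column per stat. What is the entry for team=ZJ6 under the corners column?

906

Wide layout: rows indexed by team, columns are the 4 distinct stat values (goals, fouls, assists, corners).
Cell (team=ZJ6, stat=corners) draws from the long row where team=ZJ6 and stat=corners, which has value=906.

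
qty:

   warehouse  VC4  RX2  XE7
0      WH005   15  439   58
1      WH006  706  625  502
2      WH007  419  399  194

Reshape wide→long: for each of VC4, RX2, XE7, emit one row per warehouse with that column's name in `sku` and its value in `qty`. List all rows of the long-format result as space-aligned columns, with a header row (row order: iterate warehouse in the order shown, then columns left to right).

warehouse  sku  qty
WH005      VC4  15 
WH005      RX2  439
WH005      XE7  58 
WH006      VC4  706
WH006      RX2  625
WH006      XE7  502
WH007      VC4  419
WH007      RX2  399
WH007      XE7  194

Each (warehouse, column) pair becomes one row: 3 × 3 = 9 rows.
For example, (WH005, VC4) → qty=15.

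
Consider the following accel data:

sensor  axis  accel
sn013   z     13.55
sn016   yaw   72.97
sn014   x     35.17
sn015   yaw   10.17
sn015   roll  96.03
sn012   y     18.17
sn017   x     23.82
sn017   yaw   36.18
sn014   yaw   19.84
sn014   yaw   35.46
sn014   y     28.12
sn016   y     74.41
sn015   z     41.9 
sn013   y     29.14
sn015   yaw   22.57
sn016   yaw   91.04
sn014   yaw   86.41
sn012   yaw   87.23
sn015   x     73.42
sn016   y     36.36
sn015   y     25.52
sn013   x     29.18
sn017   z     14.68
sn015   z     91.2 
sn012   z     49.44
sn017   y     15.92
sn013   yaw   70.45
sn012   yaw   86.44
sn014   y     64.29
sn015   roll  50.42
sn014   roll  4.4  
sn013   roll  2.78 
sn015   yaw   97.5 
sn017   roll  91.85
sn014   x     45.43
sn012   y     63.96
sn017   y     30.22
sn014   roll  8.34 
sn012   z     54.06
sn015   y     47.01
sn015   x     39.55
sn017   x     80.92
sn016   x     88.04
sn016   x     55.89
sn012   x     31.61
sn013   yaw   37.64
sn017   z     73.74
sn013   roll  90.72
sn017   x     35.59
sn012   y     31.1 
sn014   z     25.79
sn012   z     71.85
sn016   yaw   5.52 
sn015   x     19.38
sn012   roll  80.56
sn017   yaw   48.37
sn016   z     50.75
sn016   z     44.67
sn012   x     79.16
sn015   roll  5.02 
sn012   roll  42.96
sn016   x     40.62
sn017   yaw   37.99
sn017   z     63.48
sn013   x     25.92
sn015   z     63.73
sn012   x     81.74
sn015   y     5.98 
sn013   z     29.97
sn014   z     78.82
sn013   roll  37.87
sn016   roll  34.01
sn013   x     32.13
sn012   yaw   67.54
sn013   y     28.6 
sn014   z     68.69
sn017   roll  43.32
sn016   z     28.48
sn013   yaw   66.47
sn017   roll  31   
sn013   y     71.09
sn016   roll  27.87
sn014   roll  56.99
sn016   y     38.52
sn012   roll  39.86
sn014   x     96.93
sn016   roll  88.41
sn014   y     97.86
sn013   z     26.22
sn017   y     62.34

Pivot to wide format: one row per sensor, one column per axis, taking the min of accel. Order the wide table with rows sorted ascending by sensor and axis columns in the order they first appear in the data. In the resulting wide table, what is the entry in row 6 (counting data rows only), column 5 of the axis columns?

With rows sorted ascending by sensor, row 6 is sensor=sn017. axis columns in first-appearance order: z, yaw, x, roll, y; column 5 is y.
Long rows with sensor=sn017, axis=y: min(15.92, 30.22, 62.34) = 15.92.

15.92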